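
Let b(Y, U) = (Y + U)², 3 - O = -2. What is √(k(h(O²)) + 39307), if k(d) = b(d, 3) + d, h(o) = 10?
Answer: √39486 ≈ 198.71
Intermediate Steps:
O = 5 (O = 3 - 1*(-2) = 3 + 2 = 5)
b(Y, U) = (U + Y)²
k(d) = d + (3 + d)² (k(d) = (3 + d)² + d = d + (3 + d)²)
√(k(h(O²)) + 39307) = √((10 + (3 + 10)²) + 39307) = √((10 + 13²) + 39307) = √((10 + 169) + 39307) = √(179 + 39307) = √39486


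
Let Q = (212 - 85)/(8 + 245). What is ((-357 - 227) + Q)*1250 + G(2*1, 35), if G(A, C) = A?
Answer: -184530744/253 ≈ -7.2937e+5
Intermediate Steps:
Q = 127/253 ≈ 0.50198
((-357 - 227) + Q)*1250 + G(2*1, 35) = ((-357 - 227) + 127/253)*1250 + 2*1 = (-584 + 127/253)*1250 + 2 = -147625/253*1250 + 2 = -184531250/253 + 2 = -184530744/253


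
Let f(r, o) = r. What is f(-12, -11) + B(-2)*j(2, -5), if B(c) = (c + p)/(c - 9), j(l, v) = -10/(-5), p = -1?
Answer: -126/11 ≈ -11.455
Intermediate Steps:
j(l, v) = 2 (j(l, v) = -10*(-⅕) = 2)
B(c) = (-1 + c)/(-9 + c) (B(c) = (c - 1)/(c - 9) = (-1 + c)/(-9 + c))
f(-12, -11) + B(-2)*j(2, -5) = -12 + ((-1 - 2)/(-9 - 2))*2 = -12 + (-3/(-11))*2 = -12 - 1/11*(-3)*2 = -12 + (3/11)*2 = -12 + 6/11 = -126/11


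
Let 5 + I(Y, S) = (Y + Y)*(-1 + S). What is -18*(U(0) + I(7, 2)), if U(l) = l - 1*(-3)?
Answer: -216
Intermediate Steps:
I(Y, S) = -5 + 2*Y*(-1 + S) (I(Y, S) = -5 + (Y + Y)*(-1 + S) = -5 + (2*Y)*(-1 + S) = -5 + 2*Y*(-1 + S))
U(l) = 3 + l (U(l) = l + 3 = 3 + l)
-18*(U(0) + I(7, 2)) = -18*((3 + 0) + (-5 - 2*7 + 2*2*7)) = -18*(3 + (-5 - 14 + 28)) = -18*(3 + 9) = -18*12 = -216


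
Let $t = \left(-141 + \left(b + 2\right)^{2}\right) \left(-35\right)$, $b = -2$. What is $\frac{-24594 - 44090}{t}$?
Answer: $- \frac{9812}{705} \approx -13.918$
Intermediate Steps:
$t = 4935$ ($t = \left(-141 + \left(-2 + 2\right)^{2}\right) \left(-35\right) = \left(-141 + 0^{2}\right) \left(-35\right) = \left(-141 + 0\right) \left(-35\right) = \left(-141\right) \left(-35\right) = 4935$)
$\frac{-24594 - 44090}{t} = \frac{-24594 - 44090}{4935} = \left(-68684\right) \frac{1}{4935} = - \frac{9812}{705}$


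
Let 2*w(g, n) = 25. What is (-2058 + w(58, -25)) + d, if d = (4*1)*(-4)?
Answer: -4123/2 ≈ -2061.5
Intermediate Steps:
w(g, n) = 25/2 (w(g, n) = (½)*25 = 25/2)
d = -16 (d = 4*(-4) = -16)
(-2058 + w(58, -25)) + d = (-2058 + 25/2) - 16 = -4091/2 - 16 = -4123/2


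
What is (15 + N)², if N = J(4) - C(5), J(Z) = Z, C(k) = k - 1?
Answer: 225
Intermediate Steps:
C(k) = -1 + k
N = 0 (N = 4 - (-1 + 5) = 4 - 1*4 = 4 - 4 = 0)
(15 + N)² = (15 + 0)² = 15² = 225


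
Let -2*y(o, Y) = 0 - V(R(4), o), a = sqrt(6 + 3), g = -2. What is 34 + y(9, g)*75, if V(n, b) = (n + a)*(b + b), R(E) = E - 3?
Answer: 2734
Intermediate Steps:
a = 3 (a = sqrt(9) = 3)
R(E) = -3 + E
V(n, b) = 2*b*(3 + n) (V(n, b) = (n + 3)*(b + b) = (3 + n)*(2*b) = 2*b*(3 + n))
y(o, Y) = 4*o (y(o, Y) = -(0 - 2*o*(3 + (-3 + 4)))/2 = -(0 - 2*o*(3 + 1))/2 = -(0 - 2*o*4)/2 = -(0 - 8*o)/2 = -(-4)*o = 4*o)
34 + y(9, g)*75 = 34 + (4*9)*75 = 34 + 36*75 = 34 + 2700 = 2734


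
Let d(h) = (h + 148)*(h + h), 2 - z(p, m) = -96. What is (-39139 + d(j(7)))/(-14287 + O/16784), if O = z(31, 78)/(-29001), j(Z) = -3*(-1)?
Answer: 1329287085048/496731216079 ≈ 2.6761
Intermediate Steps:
z(p, m) = 98 (z(p, m) = 2 - 1*(-96) = 2 + 96 = 98)
j(Z) = 3
d(h) = 2*h*(148 + h) (d(h) = (148 + h)*(2*h) = 2*h*(148 + h))
O = -14/4143 (O = 98/(-29001) = 98*(-1/29001) = -14/4143 ≈ -0.0033792)
(-39139 + d(j(7)))/(-14287 + O/16784) = (-39139 + 2*3*(148 + 3))/(-14287 - 14/4143/16784) = (-39139 + 2*3*151)/(-14287 - 14/4143*1/16784) = (-39139 + 906)/(-14287 - 7/34768056) = -38233/(-496731216079/34768056) = -38233*(-34768056/496731216079) = 1329287085048/496731216079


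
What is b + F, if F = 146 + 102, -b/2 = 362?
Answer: -476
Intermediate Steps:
b = -724 (b = -2*362 = -724)
F = 248
b + F = -724 + 248 = -476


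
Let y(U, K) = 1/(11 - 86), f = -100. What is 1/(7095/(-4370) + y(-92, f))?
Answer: -65550/107299 ≈ -0.61091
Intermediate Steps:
y(U, K) = -1/75 (y(U, K) = 1/(-75) = -1/75)
1/(7095/(-4370) + y(-92, f)) = 1/(7095/(-4370) - 1/75) = 1/(7095*(-1/4370) - 1/75) = 1/(-1419/874 - 1/75) = 1/(-107299/65550) = -65550/107299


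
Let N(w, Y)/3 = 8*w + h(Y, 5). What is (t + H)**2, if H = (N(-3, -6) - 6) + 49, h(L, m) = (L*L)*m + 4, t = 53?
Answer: 331776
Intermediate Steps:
h(L, m) = 4 + m*L**2 (h(L, m) = L**2*m + 4 = m*L**2 + 4 = 4 + m*L**2)
N(w, Y) = 12 + 15*Y**2 + 24*w (N(w, Y) = 3*(8*w + (4 + 5*Y**2)) = 3*(4 + 5*Y**2 + 8*w) = 12 + 15*Y**2 + 24*w)
H = 523 (H = ((12 + 15*(-6)**2 + 24*(-3)) - 6) + 49 = ((12 + 15*36 - 72) - 6) + 49 = ((12 + 540 - 72) - 6) + 49 = (480 - 6) + 49 = 474 + 49 = 523)
(t + H)**2 = (53 + 523)**2 = 576**2 = 331776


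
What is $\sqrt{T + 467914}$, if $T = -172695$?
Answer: $\sqrt{295219} \approx 543.34$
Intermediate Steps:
$\sqrt{T + 467914} = \sqrt{-172695 + 467914} = \sqrt{295219}$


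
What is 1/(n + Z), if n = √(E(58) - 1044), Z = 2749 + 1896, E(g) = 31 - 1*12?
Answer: 929/4315410 - I*√41/4315410 ≈ 0.00021527 - 1.4838e-6*I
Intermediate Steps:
E(g) = 19 (E(g) = 31 - 12 = 19)
Z = 4645
n = 5*I*√41 (n = √(19 - 1044) = √(-1025) = 5*I*√41 ≈ 32.016*I)
1/(n + Z) = 1/(5*I*√41 + 4645) = 1/(4645 + 5*I*√41)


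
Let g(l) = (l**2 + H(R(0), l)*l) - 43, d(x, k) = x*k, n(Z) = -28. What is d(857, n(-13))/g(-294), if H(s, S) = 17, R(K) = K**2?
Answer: -23996/81395 ≈ -0.29481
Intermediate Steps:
d(x, k) = k*x
g(l) = -43 + l**2 + 17*l (g(l) = (l**2 + 17*l) - 43 = -43 + l**2 + 17*l)
d(857, n(-13))/g(-294) = (-28*857)/(-43 + (-294)**2 + 17*(-294)) = -23996/(-43 + 86436 - 4998) = -23996/81395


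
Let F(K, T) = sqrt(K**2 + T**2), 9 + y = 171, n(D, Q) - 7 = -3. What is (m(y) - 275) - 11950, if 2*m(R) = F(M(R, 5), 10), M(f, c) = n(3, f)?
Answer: -12225 + sqrt(29) ≈ -12220.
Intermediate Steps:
n(D, Q) = 4 (n(D, Q) = 7 - 3 = 4)
M(f, c) = 4
y = 162 (y = -9 + 171 = 162)
m(R) = sqrt(29) (m(R) = sqrt(4**2 + 10**2)/2 = sqrt(16 + 100)/2 = sqrt(116)/2 = (2*sqrt(29))/2 = sqrt(29))
(m(y) - 275) - 11950 = (sqrt(29) - 275) - 11950 = (-275 + sqrt(29)) - 11950 = -12225 + sqrt(29)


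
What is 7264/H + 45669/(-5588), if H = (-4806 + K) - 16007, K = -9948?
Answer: -1445415341/171892468 ≈ -8.4088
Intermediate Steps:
H = -30761 (H = (-4806 - 9948) - 16007 = -14754 - 16007 = -30761)
7264/H + 45669/(-5588) = 7264/(-30761) + 45669/(-5588) = 7264*(-1/30761) + 45669*(-1/5588) = -7264/30761 - 45669/5588 = -1445415341/171892468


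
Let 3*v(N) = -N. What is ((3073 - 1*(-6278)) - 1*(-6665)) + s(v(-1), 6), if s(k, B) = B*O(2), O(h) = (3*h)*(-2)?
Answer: 15944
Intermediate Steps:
O(h) = -6*h
v(N) = -N/3 (v(N) = (-N)/3 = -N/3)
s(k, B) = -12*B (s(k, B) = B*(-6*2) = B*(-12) = -12*B)
((3073 - 1*(-6278)) - 1*(-6665)) + s(v(-1), 6) = ((3073 - 1*(-6278)) - 1*(-6665)) - 12*6 = ((3073 + 6278) + 6665) - 72 = (9351 + 6665) - 72 = 16016 - 72 = 15944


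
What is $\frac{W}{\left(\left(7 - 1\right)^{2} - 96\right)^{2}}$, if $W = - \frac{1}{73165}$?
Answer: $- \frac{1}{263394000} \approx -3.7966 \cdot 10^{-9}$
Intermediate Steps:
$W = - \frac{1}{73165}$ ($W = \left(-1\right) \frac{1}{73165} = - \frac{1}{73165} \approx -1.3668 \cdot 10^{-5}$)
$\frac{W}{\left(\left(7 - 1\right)^{2} - 96\right)^{2}} = - \frac{1}{73165 \left(\left(7 - 1\right)^{2} - 96\right)^{2}} = - \frac{1}{73165 \left(6^{2} - 96\right)^{2}} = - \frac{1}{73165 \left(36 - 96\right)^{2}} = - \frac{1}{73165 \left(-60\right)^{2}} = - \frac{1}{73165 \cdot 3600} = \left(- \frac{1}{73165}\right) \frac{1}{3600} = - \frac{1}{263394000}$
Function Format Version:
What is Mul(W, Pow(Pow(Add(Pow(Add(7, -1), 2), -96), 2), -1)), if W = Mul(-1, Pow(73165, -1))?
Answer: Rational(-1, 263394000) ≈ -3.7966e-9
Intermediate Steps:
W = Rational(-1, 73165) (W = Mul(-1, Rational(1, 73165)) = Rational(-1, 73165) ≈ -1.3668e-5)
Mul(W, Pow(Pow(Add(Pow(Add(7, -1), 2), -96), 2), -1)) = Mul(Rational(-1, 73165), Pow(Pow(Add(Pow(Add(7, -1), 2), -96), 2), -1)) = Mul(Rational(-1, 73165), Pow(Pow(Add(Pow(6, 2), -96), 2), -1)) = Mul(Rational(-1, 73165), Pow(Pow(Add(36, -96), 2), -1)) = Mul(Rational(-1, 73165), Pow(Pow(-60, 2), -1)) = Mul(Rational(-1, 73165), Pow(3600, -1)) = Mul(Rational(-1, 73165), Rational(1, 3600)) = Rational(-1, 263394000)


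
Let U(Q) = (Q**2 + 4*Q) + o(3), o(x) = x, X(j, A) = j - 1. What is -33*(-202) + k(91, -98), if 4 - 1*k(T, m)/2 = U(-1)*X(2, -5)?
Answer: 6674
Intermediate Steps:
X(j, A) = -1 + j
U(Q) = 3 + Q**2 + 4*Q (U(Q) = (Q**2 + 4*Q) + 3 = 3 + Q**2 + 4*Q)
k(T, m) = 8 (k(T, m) = 8 - 2*(3 + (-1)**2 + 4*(-1))*(-1 + 2) = 8 - 2*(3 + 1 - 4) = 8 - 0 = 8 - 2*0 = 8 + 0 = 8)
-33*(-202) + k(91, -98) = -33*(-202) + 8 = 6666 + 8 = 6674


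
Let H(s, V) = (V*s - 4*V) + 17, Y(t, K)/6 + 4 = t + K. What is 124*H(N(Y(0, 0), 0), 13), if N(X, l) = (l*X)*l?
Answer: -4340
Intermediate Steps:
Y(t, K) = -24 + 6*K + 6*t (Y(t, K) = -24 + 6*(t + K) = -24 + 6*(K + t) = -24 + (6*K + 6*t) = -24 + 6*K + 6*t)
N(X, l) = X*l² (N(X, l) = (X*l)*l = X*l²)
H(s, V) = 17 - 4*V + V*s (H(s, V) = (-4*V + V*s) + 17 = 17 - 4*V + V*s)
124*H(N(Y(0, 0), 0), 13) = 124*(17 - 4*13 + 13*((-24 + 6*0 + 6*0)*0²)) = 124*(17 - 52 + 13*((-24 + 0 + 0)*0)) = 124*(17 - 52 + 13*(-24*0)) = 124*(17 - 52 + 13*0) = 124*(17 - 52 + 0) = 124*(-35) = -4340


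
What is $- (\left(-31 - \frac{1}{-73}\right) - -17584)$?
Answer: $- \frac{1281370}{73} \approx -17553.0$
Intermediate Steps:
$- (\left(-31 - \frac{1}{-73}\right) - -17584) = - (\left(-31 - - \frac{1}{73}\right) + 17584) = - (\left(-31 + \frac{1}{73}\right) + 17584) = - (- \frac{2262}{73} + 17584) = \left(-1\right) \frac{1281370}{73} = - \frac{1281370}{73}$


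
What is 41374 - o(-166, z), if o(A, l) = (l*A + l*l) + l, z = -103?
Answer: 13770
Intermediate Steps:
o(A, l) = l + l² + A*l (o(A, l) = (A*l + l²) + l = (l² + A*l) + l = l + l² + A*l)
41374 - o(-166, z) = 41374 - (-103)*(1 - 166 - 103) = 41374 - (-103)*(-268) = 41374 - 1*27604 = 41374 - 27604 = 13770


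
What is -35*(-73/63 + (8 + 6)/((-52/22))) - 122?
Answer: 14726/117 ≈ 125.86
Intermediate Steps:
-35*(-73/63 + (8 + 6)/((-52/22))) - 122 = -35*(-73*1/63 + 14/((-52*1/22))) - 122 = -35*(-73/63 + 14/(-26/11)) - 122 = -35*(-73/63 + 14*(-11/26)) - 122 = -35*(-73/63 - 77/13) - 122 = -35*(-5800/819) - 122 = 29000/117 - 122 = 14726/117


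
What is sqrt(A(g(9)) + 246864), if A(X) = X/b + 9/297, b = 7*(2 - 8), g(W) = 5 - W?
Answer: sqrt(13172916603)/231 ≈ 496.85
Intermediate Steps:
b = -42 (b = 7*(-6) = -42)
A(X) = 1/33 - X/42 (A(X) = X/(-42) + 9/297 = X*(-1/42) + 9*(1/297) = -X/42 + 1/33 = 1/33 - X/42)
sqrt(A(g(9)) + 246864) = sqrt((1/33 - (5 - 1*9)/42) + 246864) = sqrt((1/33 - (5 - 9)/42) + 246864) = sqrt((1/33 - 1/42*(-4)) + 246864) = sqrt((1/33 + 2/21) + 246864) = sqrt(29/231 + 246864) = sqrt(57025613/231) = sqrt(13172916603)/231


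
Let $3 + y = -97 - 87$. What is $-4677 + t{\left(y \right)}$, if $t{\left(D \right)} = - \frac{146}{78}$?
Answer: $- \frac{182476}{39} \approx -4678.9$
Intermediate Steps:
$y = -187$ ($y = -3 - 184 = -187$)
$t{\left(D \right)} = - \frac{73}{39}$ ($t{\left(D \right)} = \left(-146\right) \frac{1}{78} = - \frac{73}{39}$)
$-4677 + t{\left(y \right)} = -4677 - \frac{73}{39} = - \frac{182476}{39}$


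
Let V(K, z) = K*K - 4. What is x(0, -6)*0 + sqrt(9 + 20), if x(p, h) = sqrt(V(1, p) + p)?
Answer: sqrt(29) ≈ 5.3852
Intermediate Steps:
V(K, z) = -4 + K**2 (V(K, z) = K**2 - 4 = -4 + K**2)
x(p, h) = sqrt(-3 + p) (x(p, h) = sqrt((-4 + 1**2) + p) = sqrt((-4 + 1) + p) = sqrt(-3 + p))
x(0, -6)*0 + sqrt(9 + 20) = sqrt(-3 + 0)*0 + sqrt(9 + 20) = sqrt(-3)*0 + sqrt(29) = (I*sqrt(3))*0 + sqrt(29) = 0 + sqrt(29) = sqrt(29)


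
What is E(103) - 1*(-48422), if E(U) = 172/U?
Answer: 4987638/103 ≈ 48424.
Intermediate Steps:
E(103) - 1*(-48422) = 172/103 - 1*(-48422) = 172*(1/103) + 48422 = 172/103 + 48422 = 4987638/103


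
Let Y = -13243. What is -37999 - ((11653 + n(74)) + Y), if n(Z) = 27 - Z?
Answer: -36362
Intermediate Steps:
-37999 - ((11653 + n(74)) + Y) = -37999 - ((11653 + (27 - 1*74)) - 13243) = -37999 - ((11653 + (27 - 74)) - 13243) = -37999 - ((11653 - 47) - 13243) = -37999 - (11606 - 13243) = -37999 - 1*(-1637) = -37999 + 1637 = -36362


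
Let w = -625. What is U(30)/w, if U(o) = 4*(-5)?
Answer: 4/125 ≈ 0.032000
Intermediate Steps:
U(o) = -20
U(30)/w = -20/(-625) = -20*(-1/625) = 4/125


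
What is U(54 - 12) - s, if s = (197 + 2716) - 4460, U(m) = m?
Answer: 1589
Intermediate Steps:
s = -1547 (s = 2913 - 4460 = -1547)
U(54 - 12) - s = (54 - 12) - 1*(-1547) = 42 + 1547 = 1589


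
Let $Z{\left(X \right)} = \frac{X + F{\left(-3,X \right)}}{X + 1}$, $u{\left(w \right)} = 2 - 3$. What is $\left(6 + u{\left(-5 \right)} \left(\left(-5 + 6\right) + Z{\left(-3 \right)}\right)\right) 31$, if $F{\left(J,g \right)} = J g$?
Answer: $248$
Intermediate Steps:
$u{\left(w \right)} = -1$ ($u{\left(w \right)} = 2 - 3 = -1$)
$Z{\left(X \right)} = - \frac{2 X}{1 + X}$ ($Z{\left(X \right)} = \frac{X - 3 X}{X + 1} = \frac{\left(-2\right) X}{1 + X} = - \frac{2 X}{1 + X}$)
$\left(6 + u{\left(-5 \right)} \left(\left(-5 + 6\right) + Z{\left(-3 \right)}\right)\right) 31 = \left(6 - \left(\left(-5 + 6\right) - - \frac{6}{1 - 3}\right)\right) 31 = \left(6 - \left(1 - - \frac{6}{-2}\right)\right) 31 = \left(6 - \left(1 - \left(-6\right) \left(- \frac{1}{2}\right)\right)\right) 31 = \left(6 - \left(1 - 3\right)\right) 31 = \left(6 - -2\right) 31 = \left(6 + 2\right) 31 = 8 \cdot 31 = 248$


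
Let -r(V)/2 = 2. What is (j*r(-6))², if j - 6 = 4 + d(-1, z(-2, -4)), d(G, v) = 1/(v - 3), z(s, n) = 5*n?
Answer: 839056/529 ≈ 1586.1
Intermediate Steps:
r(V) = -4 (r(V) = -2*2 = -4)
d(G, v) = 1/(-3 + v)
j = 229/23 (j = 6 + (4 + 1/(-3 + 5*(-4))) = 6 + (4 + 1/(-3 - 20)) = 6 + (4 + 1/(-23)) = 6 + (4 - 1/23) = 6 + 91/23 = 229/23 ≈ 9.9565)
(j*r(-6))² = ((229/23)*(-4))² = (-916/23)² = 839056/529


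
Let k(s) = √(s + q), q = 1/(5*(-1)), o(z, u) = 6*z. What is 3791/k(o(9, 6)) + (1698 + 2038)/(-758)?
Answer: -1868/379 + 3791*√1345/269 ≈ 511.92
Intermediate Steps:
q = -⅕ (q = 1/(-5) = -⅕ ≈ -0.20000)
k(s) = √(-⅕ + s) (k(s) = √(s - ⅕) = √(-⅕ + s))
3791/k(o(9, 6)) + (1698 + 2038)/(-758) = 3791/((√(-5 + 25*(6*9))/5)) + (1698 + 2038)/(-758) = 3791/((√(-5 + 25*54)/5)) + 3736*(-1/758) = 3791/((√(-5 + 1350)/5)) - 1868/379 = 3791/((√1345/5)) - 1868/379 = 3791*(√1345/269) - 1868/379 = 3791*√1345/269 - 1868/379 = -1868/379 + 3791*√1345/269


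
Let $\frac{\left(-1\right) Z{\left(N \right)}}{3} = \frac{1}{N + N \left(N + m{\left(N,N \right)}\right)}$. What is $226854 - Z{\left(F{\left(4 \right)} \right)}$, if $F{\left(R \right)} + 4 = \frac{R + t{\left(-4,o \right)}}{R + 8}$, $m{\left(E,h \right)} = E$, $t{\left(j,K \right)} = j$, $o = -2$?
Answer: $\frac{6351915}{28} \approx 2.2685 \cdot 10^{5}$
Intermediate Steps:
$F{\left(R \right)} = -4 + \frac{-4 + R}{8 + R}$ ($F{\left(R \right)} = -4 + \frac{R - 4}{R + 8} = -4 + \frac{-4 + R}{8 + R}$)
$Z{\left(N \right)} = - \frac{3}{N + 2 N^{2}}$ ($Z{\left(N \right)} = - \frac{3}{N + N \left(N + N\right)} = - \frac{3}{N + N 2 N} = - \frac{3}{N + 2 N^{2}}$)
$226854 - Z{\left(F{\left(4 \right)} \right)} = 226854 - - \frac{3}{\frac{3 \left(-12 - 4\right)}{8 + 4} \left(1 + 2 \frac{3 \left(-12 - 4\right)}{8 + 4}\right)} = 226854 - - \frac{3}{\frac{3 \left(-12 - 4\right)}{12} \left(1 + 2 \frac{3 \left(-12 - 4\right)}{12}\right)} = 226854 - - \frac{3}{3 \cdot \frac{1}{12} \left(-16\right) \left(1 + 2 \cdot 3 \cdot \frac{1}{12} \left(-16\right)\right)} = 226854 - - \frac{3}{\left(-4\right) \left(1 + 2 \left(-4\right)\right)} = 226854 - \left(-3\right) \left(- \frac{1}{4}\right) \frac{1}{1 - 8} = 226854 - \left(-3\right) \left(- \frac{1}{4}\right) \frac{1}{-7} = 226854 - \left(-3\right) \left(- \frac{1}{4}\right) \left(- \frac{1}{7}\right) = 226854 - - \frac{3}{28} = 226854 + \frac{3}{28} = \frac{6351915}{28}$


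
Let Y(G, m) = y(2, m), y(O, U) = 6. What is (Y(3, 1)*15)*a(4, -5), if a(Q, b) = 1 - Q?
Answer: -270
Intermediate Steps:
Y(G, m) = 6
(Y(3, 1)*15)*a(4, -5) = (6*15)*(1 - 1*4) = 90*(1 - 4) = 90*(-3) = -270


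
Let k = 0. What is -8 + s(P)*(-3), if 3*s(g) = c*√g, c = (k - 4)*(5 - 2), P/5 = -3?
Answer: -8 + 12*I*√15 ≈ -8.0 + 46.476*I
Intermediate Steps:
P = -15 (P = 5*(-3) = -15)
c = -12 (c = (0 - 4)*(5 - 2) = -4*3 = -12)
s(g) = -4*√g (s(g) = (-12*√g)/3 = -4*√g)
-8 + s(P)*(-3) = -8 - 4*I*√15*(-3) = -8 + 12*I*√15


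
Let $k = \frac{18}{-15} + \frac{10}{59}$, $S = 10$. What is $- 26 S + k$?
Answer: $- \frac{77004}{295} \approx -261.03$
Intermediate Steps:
$k = - \frac{304}{295}$ ($k = 18 \left(- \frac{1}{15}\right) + 10 \cdot \frac{1}{59} = - \frac{6}{5} + \frac{10}{59} = - \frac{304}{295} \approx -1.0305$)
$- 26 S + k = \left(-26\right) 10 - \frac{304}{295} = -260 - \frac{304}{295} = - \frac{77004}{295}$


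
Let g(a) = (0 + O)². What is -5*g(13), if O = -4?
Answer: -80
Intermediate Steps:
g(a) = 16 (g(a) = (0 - 4)² = (-4)² = 16)
-5*g(13) = -5*16 = -80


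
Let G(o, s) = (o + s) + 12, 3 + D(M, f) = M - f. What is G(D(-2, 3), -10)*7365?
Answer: -44190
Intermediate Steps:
D(M, f) = -3 + M - f (D(M, f) = -3 + (M - f) = -3 + M - f)
G(o, s) = 12 + o + s
G(D(-2, 3), -10)*7365 = (12 + (-3 - 2 - 1*3) - 10)*7365 = (12 + (-3 - 2 - 3) - 10)*7365 = (12 - 8 - 10)*7365 = -6*7365 = -44190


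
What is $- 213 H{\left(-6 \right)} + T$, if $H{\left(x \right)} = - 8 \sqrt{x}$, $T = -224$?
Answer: $-224 + 1704 i \sqrt{6} \approx -224.0 + 4173.9 i$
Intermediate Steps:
$- 213 H{\left(-6 \right)} + T = - 213 \left(- 8 \sqrt{-6}\right) - 224 = - 213 \left(- 8 i \sqrt{6}\right) - 224 = 1704 i \sqrt{6} - 224 = -224 + 1704 i \sqrt{6}$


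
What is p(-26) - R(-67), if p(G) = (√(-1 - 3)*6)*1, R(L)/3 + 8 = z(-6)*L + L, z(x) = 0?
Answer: 225 + 12*I ≈ 225.0 + 12.0*I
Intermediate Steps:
R(L) = -24 + 3*L (R(L) = -24 + 3*(0*L + L) = -24 + 3*(0 + L) = -24 + 3*L)
p(G) = 12*I (p(G) = (√(-4)*6)*1 = ((2*I)*6)*1 = (12*I)*1 = 12*I)
p(-26) - R(-67) = 12*I - (-24 + 3*(-67)) = 12*I - (-24 - 201) = 12*I - 1*(-225) = 12*I + 225 = 225 + 12*I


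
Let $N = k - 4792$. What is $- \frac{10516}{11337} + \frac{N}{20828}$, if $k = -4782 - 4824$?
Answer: $- \frac{191128687}{118063518} \approx -1.6189$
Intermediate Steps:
$k = -9606$
$N = -14398$ ($N = -9606 - 4792 = -14398$)
$- \frac{10516}{11337} + \frac{N}{20828} = - \frac{10516}{11337} - \frac{14398}{20828} = \left(-10516\right) \frac{1}{11337} - \frac{7199}{10414} = - \frac{10516}{11337} - \frac{7199}{10414} = - \frac{191128687}{118063518}$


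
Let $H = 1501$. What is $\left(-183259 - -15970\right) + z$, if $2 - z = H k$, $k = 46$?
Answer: $-236333$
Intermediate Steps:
$z = -69044$ ($z = 2 - 1501 \cdot 46 = 2 - 69046 = -69044$)
$\left(-183259 - -15970\right) + z = \left(-183259 - -15970\right) - 69044 = \left(-183259 + 15970\right) - 69044 = -167289 - 69044 = -236333$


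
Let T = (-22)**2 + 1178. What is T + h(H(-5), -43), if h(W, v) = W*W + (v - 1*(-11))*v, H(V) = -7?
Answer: 3087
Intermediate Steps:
h(W, v) = W**2 + v*(11 + v) (h(W, v) = W**2 + (v + 11)*v = W**2 + (11 + v)*v = W**2 + v*(11 + v))
T = 1662 (T = 484 + 1178 = 1662)
T + h(H(-5), -43) = 1662 + ((-7)**2 + (-43)**2 + 11*(-43)) = 1662 + (49 + 1849 - 473) = 1662 + 1425 = 3087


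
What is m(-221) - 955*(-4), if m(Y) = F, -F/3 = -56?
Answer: 3988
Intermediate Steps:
F = 168 (F = -3*(-56) = 168)
m(Y) = 168
m(-221) - 955*(-4) = 168 - 955*(-4) = 168 - 1*(-3820) = 168 + 3820 = 3988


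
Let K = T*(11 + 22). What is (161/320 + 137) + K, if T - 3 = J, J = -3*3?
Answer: -19359/320 ≈ -60.497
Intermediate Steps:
J = -9
T = -6 (T = 3 - 9 = -6)
K = -198 (K = -6*(11 + 22) = -6*33 = -198)
(161/320 + 137) + K = (161/320 + 137) - 198 = 44001/320 - 198 = -19359/320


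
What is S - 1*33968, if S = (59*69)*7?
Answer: -5471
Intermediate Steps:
S = 28497 (S = 4071*7 = 28497)
S - 1*33968 = 28497 - 1*33968 = 28497 - 33968 = -5471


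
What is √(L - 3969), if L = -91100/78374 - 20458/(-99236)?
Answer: I*√15008879153788664732546/1944380566 ≈ 63.008*I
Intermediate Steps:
L = -1859256077/1944380566 (L = -91100*1/78374 - 20458*(-1/99236) = -45550/39187 + 10229/49618 = -1859256077/1944380566 ≈ -0.95622)
√(L - 3969) = √(-1859256077/1944380566 - 3969) = √(-7719105722531/1944380566) = I*√15008879153788664732546/1944380566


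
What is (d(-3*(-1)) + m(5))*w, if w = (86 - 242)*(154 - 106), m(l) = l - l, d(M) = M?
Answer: -22464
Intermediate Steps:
m(l) = 0
w = -7488 (w = -156*48 = -7488)
(d(-3*(-1)) + m(5))*w = (-3*(-1) + 0)*(-7488) = (3 + 0)*(-7488) = 3*(-7488) = -22464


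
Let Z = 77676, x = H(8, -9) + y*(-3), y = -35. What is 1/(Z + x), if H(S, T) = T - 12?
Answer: 1/77760 ≈ 1.2860e-5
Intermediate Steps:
H(S, T) = -12 + T
x = 84 (x = (-12 - 9) - 35*(-3) = -21 + 105 = 84)
1/(Z + x) = 1/(77676 + 84) = 1/77760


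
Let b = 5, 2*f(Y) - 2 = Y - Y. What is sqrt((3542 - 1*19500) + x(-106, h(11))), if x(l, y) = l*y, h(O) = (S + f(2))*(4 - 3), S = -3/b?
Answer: I*sqrt(400010)/5 ≈ 126.49*I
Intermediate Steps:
f(Y) = 1 (f(Y) = 1 + (Y - Y)/2 = 1 + (1/2)*0 = 1 + 0 = 1)
S = -3/5 ≈ -0.60000
h(O) = 2/5 (h(O) = (-3/5 + 1)*(4 - 3) = (2/5)*1 = 2/5)
sqrt((3542 - 1*19500) + x(-106, h(11))) = sqrt((3542 - 1*19500) - 106*2/5) = sqrt((3542 - 19500) - 212/5) = sqrt(-15958 - 212/5) = sqrt(-80002/5) = I*sqrt(400010)/5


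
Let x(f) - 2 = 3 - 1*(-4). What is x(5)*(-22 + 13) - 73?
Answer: -154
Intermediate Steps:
x(f) = 9 (x(f) = 2 + (3 - 1*(-4)) = 2 + (3 + 4) = 2 + 7 = 9)
x(5)*(-22 + 13) - 73 = 9*(-22 + 13) - 73 = 9*(-9) - 73 = -81 - 73 = -154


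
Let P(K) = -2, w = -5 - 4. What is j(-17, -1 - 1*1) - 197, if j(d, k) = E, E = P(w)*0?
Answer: -197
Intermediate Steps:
w = -9
E = 0 (E = -2*0 = 0)
j(d, k) = 0
j(-17, -1 - 1*1) - 197 = 0 - 197 = -197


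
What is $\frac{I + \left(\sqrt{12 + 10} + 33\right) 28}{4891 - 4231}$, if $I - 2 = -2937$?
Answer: $- \frac{2011}{660} + \frac{7 \sqrt{22}}{165} \approx -2.848$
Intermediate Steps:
$I = -2935$ ($I = 2 - 2937 = -2935$)
$\frac{I + \left(\sqrt{12 + 10} + 33\right) 28}{4891 - 4231} = \frac{-2935 + \left(\sqrt{12 + 10} + 33\right) 28}{4891 - 4231} = \frac{-2935 + \left(\sqrt{22} + 33\right) 28}{660} = \left(-2935 + \left(33 + \sqrt{22}\right) 28\right) \frac{1}{660} = \left(-2935 + \left(924 + 28 \sqrt{22}\right)\right) \frac{1}{660} = \left(-2011 + 28 \sqrt{22}\right) \frac{1}{660} = - \frac{2011}{660} + \frac{7 \sqrt{22}}{165}$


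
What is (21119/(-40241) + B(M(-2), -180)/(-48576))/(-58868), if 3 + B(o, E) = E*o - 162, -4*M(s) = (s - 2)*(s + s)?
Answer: 349403433/38357345188096 ≈ 9.1092e-6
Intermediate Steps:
M(s) = -s*(-2 + s)/2 (M(s) = -(s - 2)*(s + s)/4 = -(-2 + s)*2*s/4 = -s*(-2 + s)/2)
B(o, E) = -165 + E*o (B(o, E) = -3 + (E*o - 162) = -3 + (-162 + E*o) = -165 + E*o)
(21119/(-40241) + B(M(-2), -180)/(-48576))/(-58868) = (21119/(-40241) + (-165 - 90*(-2)*(2 - 1*(-2)))/(-48576))/(-58868) = (21119*(-1/40241) + (-165 - 90*(-2)*(2 + 2))*(-1/48576))*(-1/58868) = (-21119/40241 + (-165 - 90*(-2)*4)*(-1/48576))*(-1/58868) = (-21119/40241 + (-165 - 180*(-4))*(-1/48576))*(-1/58868) = (-21119/40241 + (-165 + 720)*(-1/48576))*(-1/58868) = (-21119/40241 + 555*(-1/48576))*(-1/58868) = (-21119/40241 - 185/16192)*(-1/58868) = -349403433/651582272*(-1/58868) = 349403433/38357345188096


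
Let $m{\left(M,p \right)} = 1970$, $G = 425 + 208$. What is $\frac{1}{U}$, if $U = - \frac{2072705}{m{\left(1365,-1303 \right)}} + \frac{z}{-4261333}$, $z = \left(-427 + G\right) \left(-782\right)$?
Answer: $- \frac{1678965202}{1766433772905} \approx -0.00095048$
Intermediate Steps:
$G = 633$
$z = -161092$ ($z = \left(-427 + 633\right) \left(-782\right) = 206 \left(-782\right) = -161092$)
$U = - \frac{1766433772905}{1678965202}$ ($U = - \frac{2072705}{1970} - \frac{161092}{-4261333} = \left(-2072705\right) \frac{1}{1970} - - \frac{161092}{4261333} = - \frac{414541}{394} + \frac{161092}{4261333} = - \frac{1766433772905}{1678965202} \approx -1052.1$)
$\frac{1}{U} = \frac{1}{- \frac{1766433772905}{1678965202}} = - \frac{1678965202}{1766433772905}$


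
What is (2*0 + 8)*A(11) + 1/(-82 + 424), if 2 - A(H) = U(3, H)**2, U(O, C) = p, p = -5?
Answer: -62927/342 ≈ -184.00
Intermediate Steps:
U(O, C) = -5
A(H) = -23 (A(H) = 2 - 1*(-5)**2 = 2 - 1*25 = 2 - 25 = -23)
(2*0 + 8)*A(11) + 1/(-82 + 424) = (2*0 + 8)*(-23) + 1/(-82 + 424) = (0 + 8)*(-23) + 1/342 = 8*(-23) + 1/342 = -184 + 1/342 = -62927/342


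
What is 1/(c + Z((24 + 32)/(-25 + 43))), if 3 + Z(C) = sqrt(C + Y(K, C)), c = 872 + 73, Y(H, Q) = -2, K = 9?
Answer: 4239/3993133 - 3*sqrt(10)/7986266 ≈ 0.0010604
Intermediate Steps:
c = 945
Z(C) = -3 + sqrt(-2 + C) (Z(C) = -3 + sqrt(C - 2) = -3 + sqrt(-2 + C))
1/(c + Z((24 + 32)/(-25 + 43))) = 1/(945 + (-3 + sqrt(-2 + (24 + 32)/(-25 + 43)))) = 1/(945 + (-3 + sqrt(-2 + 56/18))) = 1/(945 + (-3 + sqrt(-2 + 56*(1/18)))) = 1/(945 + (-3 + sqrt(-2 + 28/9))) = 1/(945 + (-3 + sqrt(10/9))) = 1/(945 + (-3 + sqrt(10)/3)) = 1/(942 + sqrt(10)/3)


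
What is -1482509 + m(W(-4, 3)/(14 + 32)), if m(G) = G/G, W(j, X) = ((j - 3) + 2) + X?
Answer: -1482508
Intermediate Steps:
W(j, X) = -1 + X + j (W(j, X) = ((-3 + j) + 2) + X = (-1 + j) + X = -1 + X + j)
m(G) = 1
-1482509 + m(W(-4, 3)/(14 + 32)) = -1482509 + 1 = -1482508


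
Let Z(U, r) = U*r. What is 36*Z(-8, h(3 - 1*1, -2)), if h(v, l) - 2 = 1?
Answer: -864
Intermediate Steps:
h(v, l) = 3 (h(v, l) = 2 + 1 = 3)
36*Z(-8, h(3 - 1*1, -2)) = 36*(-8*3) = 36*(-24) = -864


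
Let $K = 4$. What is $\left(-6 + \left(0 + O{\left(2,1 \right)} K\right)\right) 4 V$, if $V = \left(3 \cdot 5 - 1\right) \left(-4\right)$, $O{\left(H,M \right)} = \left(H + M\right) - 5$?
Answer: $3136$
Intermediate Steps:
$O{\left(H,M \right)} = -5 + H + M$
$V = -56$ ($V = \left(15 - 1\right) \left(-4\right) = 14 \left(-4\right) = -56$)
$\left(-6 + \left(0 + O{\left(2,1 \right)} K\right)\right) 4 V = \left(-6 + \left(0 + \left(-5 + 2 + 1\right) 4\right)\right) 4 \left(-56\right) = \left(-6 + \left(0 - 8\right)\right) 4 \left(-56\right) = \left(-6 - 8\right) 4 \left(-56\right) = \left(-14\right) 4 \left(-56\right) = \left(-56\right) \left(-56\right) = 3136$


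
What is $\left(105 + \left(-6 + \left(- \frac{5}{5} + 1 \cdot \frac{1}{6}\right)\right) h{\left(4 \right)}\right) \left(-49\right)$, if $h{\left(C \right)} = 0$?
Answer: $-5145$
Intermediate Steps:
$\left(105 + \left(-6 + \left(- \frac{5}{5} + 1 \cdot \frac{1}{6}\right)\right) h{\left(4 \right)}\right) \left(-49\right) = \left(105 + \left(-6 + \left(- \frac{5}{5} + 1 \cdot \frac{1}{6}\right)\right) 0\right) \left(-49\right) = \left(105 + \left(-6 + \left(\left(-5\right) \frac{1}{5} + 1 \cdot \frac{1}{6}\right)\right) 0\right) \left(-49\right) = \left(105 + \left(-6 + \left(-1 + \frac{1}{6}\right)\right) 0\right) \left(-49\right) = \left(105 + \left(-6 - \frac{5}{6}\right) 0\right) \left(-49\right) = \left(105 - 0\right) \left(-49\right) = \left(105 + 0\right) \left(-49\right) = 105 \left(-49\right) = -5145$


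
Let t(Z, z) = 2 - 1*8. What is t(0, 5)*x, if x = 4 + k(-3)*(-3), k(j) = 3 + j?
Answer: -24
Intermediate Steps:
t(Z, z) = -6 (t(Z, z) = 2 - 8 = -6)
x = 4 (x = 4 + (3 - 3)*(-3) = 4 + 0*(-3) = 4 + 0 = 4)
t(0, 5)*x = -6*4 = -24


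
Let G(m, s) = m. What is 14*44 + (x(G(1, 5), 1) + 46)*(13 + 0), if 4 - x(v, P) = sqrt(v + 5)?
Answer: 1266 - 13*sqrt(6) ≈ 1234.2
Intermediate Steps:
x(v, P) = 4 - sqrt(5 + v) (x(v, P) = 4 - sqrt(v + 5) = 4 - sqrt(5 + v))
14*44 + (x(G(1, 5), 1) + 46)*(13 + 0) = 14*44 + ((4 - sqrt(5 + 1)) + 46)*(13 + 0) = 616 + ((4 - sqrt(6)) + 46)*13 = 616 + (50 - sqrt(6))*13 = 616 + (650 - 13*sqrt(6)) = 1266 - 13*sqrt(6)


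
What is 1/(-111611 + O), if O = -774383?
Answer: -1/885994 ≈ -1.1287e-6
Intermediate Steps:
1/(-111611 + O) = 1/(-111611 - 774383) = 1/(-885994) = -1/885994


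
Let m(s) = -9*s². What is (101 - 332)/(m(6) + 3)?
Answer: 77/107 ≈ 0.71963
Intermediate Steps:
(101 - 332)/(m(6) + 3) = (101 - 332)/(-9*6² + 3) = -231/(-9*36 + 3) = -231/(-324 + 3) = -231/(-321) = -231*(-1/321) = 77/107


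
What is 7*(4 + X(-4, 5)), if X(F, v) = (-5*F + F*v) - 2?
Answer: 14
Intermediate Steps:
X(F, v) = -2 - 5*F + F*v
7*(4 + X(-4, 5)) = 7*(4 + (-2 - 5*(-4) - 4*5)) = 7*(4 + (-2 + 20 - 20)) = 7*(4 - 2) = 7*2 = 14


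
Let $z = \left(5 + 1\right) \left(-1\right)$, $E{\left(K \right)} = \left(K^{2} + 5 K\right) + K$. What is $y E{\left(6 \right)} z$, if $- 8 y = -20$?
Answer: $-1080$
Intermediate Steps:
$y = \frac{5}{2}$ ($y = \left(- \frac{1}{8}\right) \left(-20\right) = \frac{5}{2} \approx 2.5$)
$E{\left(K \right)} = K^{2} + 6 K$
$z = -6$ ($z = 6 \left(-1\right) = -6$)
$y E{\left(6 \right)} z = \frac{5 \cdot 6 \left(6 + 6\right)}{2} \left(-6\right) = \frac{5 \cdot 6 \cdot 12}{2} \left(-6\right) = \frac{5}{2} \cdot 72 \left(-6\right) = 180 \left(-6\right) = -1080$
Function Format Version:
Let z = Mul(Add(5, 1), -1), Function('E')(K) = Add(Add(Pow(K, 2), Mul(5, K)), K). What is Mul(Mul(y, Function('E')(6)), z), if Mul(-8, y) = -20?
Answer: -1080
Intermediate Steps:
y = Rational(5, 2) (y = Mul(Rational(-1, 8), -20) = Rational(5, 2) ≈ 2.5000)
Function('E')(K) = Add(Pow(K, 2), Mul(6, K))
z = -6 (z = Mul(6, -1) = -6)
Mul(Mul(y, Function('E')(6)), z) = Mul(Mul(Rational(5, 2), Mul(6, Add(6, 6))), -6) = Mul(Mul(Rational(5, 2), Mul(6, 12)), -6) = Mul(Mul(Rational(5, 2), 72), -6) = Mul(180, -6) = -1080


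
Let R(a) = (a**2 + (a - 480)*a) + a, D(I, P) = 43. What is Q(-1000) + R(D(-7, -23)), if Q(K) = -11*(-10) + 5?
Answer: -16784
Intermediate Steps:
Q(K) = 115 (Q(K) = 110 + 5 = 115)
R(a) = a + a**2 + a*(-480 + a) (R(a) = (a**2 + (-480 + a)*a) + a = (a**2 + a*(-480 + a)) + a = a + a**2 + a*(-480 + a))
Q(-1000) + R(D(-7, -23)) = 115 + 43*(-479 + 2*43) = 115 + 43*(-479 + 86) = 115 + 43*(-393) = 115 - 16899 = -16784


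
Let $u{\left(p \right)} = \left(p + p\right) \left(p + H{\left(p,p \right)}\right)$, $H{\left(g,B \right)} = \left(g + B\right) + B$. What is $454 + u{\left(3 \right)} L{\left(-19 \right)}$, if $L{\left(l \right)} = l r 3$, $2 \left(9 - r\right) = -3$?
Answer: $-42638$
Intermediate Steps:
$r = \frac{21}{2}$ ($r = 9 - - \frac{3}{2} = 9 + \frac{3}{2} = \frac{21}{2} \approx 10.5$)
$L{\left(l \right)} = \frac{63 l}{2}$ ($L{\left(l \right)} = l \frac{21}{2} \cdot 3 = \frac{21 l}{2} \cdot 3 = \frac{63 l}{2}$)
$H{\left(g,B \right)} = g + 2 B$ ($H{\left(g,B \right)} = \left(B + g\right) + B = g + 2 B$)
$u{\left(p \right)} = 8 p^{2}$ ($u{\left(p \right)} = \left(p + p\right) \left(p + \left(p + 2 p\right)\right) = 2 p \left(p + 3 p\right) = 2 p 4 p = 8 p^{2}$)
$454 + u{\left(3 \right)} L{\left(-19 \right)} = 454 + 8 \cdot 3^{2} \cdot \frac{63}{2} \left(-19\right) = 454 + 8 \cdot 9 \left(- \frac{1197}{2}\right) = 454 + 72 \left(- \frac{1197}{2}\right) = 454 - 43092 = -42638$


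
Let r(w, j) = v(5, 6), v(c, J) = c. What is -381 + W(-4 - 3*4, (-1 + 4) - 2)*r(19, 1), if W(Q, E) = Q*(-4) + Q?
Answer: -141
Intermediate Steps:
r(w, j) = 5
W(Q, E) = -3*Q (W(Q, E) = -4*Q + Q = -3*Q)
-381 + W(-4 - 3*4, (-1 + 4) - 2)*r(19, 1) = -381 - 3*(-4 - 3*4)*5 = -381 - 3*(-4 - 12)*5 = -381 - 3*(-16)*5 = -381 + 48*5 = -381 + 240 = -141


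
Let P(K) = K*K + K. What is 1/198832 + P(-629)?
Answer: 78541025985/198832 ≈ 3.9501e+5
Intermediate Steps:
P(K) = K + K² (P(K) = K² + K = K + K²)
1/198832 + P(-629) = 1/198832 - 629*(1 - 629) = 1/198832 - 629*(-628) = 1/198832 + 395012 = 78541025985/198832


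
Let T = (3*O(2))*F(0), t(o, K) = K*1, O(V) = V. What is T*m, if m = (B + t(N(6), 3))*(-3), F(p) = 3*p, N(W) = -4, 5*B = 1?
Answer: 0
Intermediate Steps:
B = 1/5 (B = (1/5)*1 = 1/5 ≈ 0.20000)
t(o, K) = K
T = 0 (T = (3*2)*(3*0) = 6*0 = 0)
m = -48/5 (m = (1/5 + 3)*(-3) = (16/5)*(-3) = -48/5 ≈ -9.6000)
T*m = 0*(-48/5) = 0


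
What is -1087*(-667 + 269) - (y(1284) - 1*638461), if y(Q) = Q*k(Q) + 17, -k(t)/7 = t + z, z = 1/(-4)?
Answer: 12609415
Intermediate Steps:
z = -¼ ≈ -0.25000
k(t) = 7/4 - 7*t (k(t) = -7*(t - ¼) = -7*(-¼ + t) = 7/4 - 7*t)
y(Q) = 17 + Q*(7/4 - 7*Q) (y(Q) = Q*(7/4 - 7*Q) + 17 = 17 + Q*(7/4 - 7*Q))
-1087*(-667 + 269) - (y(1284) - 1*638461) = -1087*(-667 + 269) - ((17 - 7/4*1284*(-1 + 4*1284)) - 1*638461) = -1087*(-398) - ((17 - 7/4*1284*(-1 + 5136)) - 638461) = 432626 - ((17 - 7/4*1284*5135) - 638461) = 432626 - ((17 - 11538345) - 638461) = 432626 - (-11538328 - 638461) = 432626 - 1*(-12176789) = 432626 + 12176789 = 12609415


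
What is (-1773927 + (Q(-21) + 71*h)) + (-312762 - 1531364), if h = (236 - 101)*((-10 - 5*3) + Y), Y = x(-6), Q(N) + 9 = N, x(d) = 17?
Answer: -3694763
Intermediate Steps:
Q(N) = -9 + N
Y = 17
h = -1080 (h = (236 - 101)*((-10 - 5*3) + 17) = 135*((-10 - 15) + 17) = 135*(-25 + 17) = 135*(-8) = -1080)
(-1773927 + (Q(-21) + 71*h)) + (-312762 - 1531364) = (-1773927 + ((-9 - 21) + 71*(-1080))) + (-312762 - 1531364) = (-1773927 + (-30 - 76680)) - 1844126 = (-1773927 - 76710) - 1844126 = -1850637 - 1844126 = -3694763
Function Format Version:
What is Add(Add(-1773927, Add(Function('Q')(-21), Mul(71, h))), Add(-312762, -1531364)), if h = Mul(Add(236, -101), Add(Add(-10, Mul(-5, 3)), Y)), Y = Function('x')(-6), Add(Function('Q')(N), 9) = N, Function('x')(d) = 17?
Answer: -3694763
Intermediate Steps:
Function('Q')(N) = Add(-9, N)
Y = 17
h = -1080 (h = Mul(Add(236, -101), Add(Add(-10, Mul(-5, 3)), 17)) = Mul(135, Add(Add(-10, -15), 17)) = Mul(135, Add(-25, 17)) = Mul(135, -8) = -1080)
Add(Add(-1773927, Add(Function('Q')(-21), Mul(71, h))), Add(-312762, -1531364)) = Add(Add(-1773927, Add(Add(-9, -21), Mul(71, -1080))), Add(-312762, -1531364)) = Add(Add(-1773927, Add(-30, -76680)), -1844126) = Add(Add(-1773927, -76710), -1844126) = Add(-1850637, -1844126) = -3694763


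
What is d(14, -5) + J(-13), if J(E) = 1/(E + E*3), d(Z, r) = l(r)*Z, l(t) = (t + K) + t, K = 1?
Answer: -6553/52 ≈ -126.02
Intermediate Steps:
l(t) = 1 + 2*t (l(t) = (t + 1) + t = (1 + t) + t = 1 + 2*t)
d(Z, r) = Z*(1 + 2*r) (d(Z, r) = (1 + 2*r)*Z = Z*(1 + 2*r))
J(E) = 1/(4*E) (J(E) = 1/(E + 3*E) = 1/(4*E))
d(14, -5) + J(-13) = 14*(1 + 2*(-5)) + (1/4)/(-13) = 14*(1 - 10) + (1/4)*(-1/13) = 14*(-9) - 1/52 = -126 - 1/52 = -6553/52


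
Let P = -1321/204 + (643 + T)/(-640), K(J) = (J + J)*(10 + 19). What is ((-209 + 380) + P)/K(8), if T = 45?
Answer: 333437/946560 ≈ 0.35226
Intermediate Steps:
K(J) = 58*J (K(J) = (2*J)*29 = 58*J)
P = -15403/2040 (P = -1321/204 + (643 + 45)/(-640) = -1321*1/204 + 688*(-1/640) = -1321/204 - 43/40 = -15403/2040 ≈ -7.5505)
((-209 + 380) + P)/K(8) = ((-209 + 380) - 15403/2040)/((58*8)) = (171 - 15403/2040)/464 = (333437/2040)*(1/464) = 333437/946560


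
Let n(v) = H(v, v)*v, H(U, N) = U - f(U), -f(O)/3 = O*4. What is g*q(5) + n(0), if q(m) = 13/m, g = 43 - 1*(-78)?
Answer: 1573/5 ≈ 314.60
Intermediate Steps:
f(O) = -12*O (f(O) = -3*O*4 = -12*O)
H(U, N) = 13*U (H(U, N) = U - (-12)*U = U + 12*U = 13*U)
g = 121 (g = 43 + 78 = 121)
n(v) = 13*v**2 (n(v) = (13*v)*v = 13*v**2)
g*q(5) + n(0) = 121*(13/5) + 13*0**2 = 121*(13*(1/5)) + 13*0 = 121*(13/5) + 0 = 1573/5 + 0 = 1573/5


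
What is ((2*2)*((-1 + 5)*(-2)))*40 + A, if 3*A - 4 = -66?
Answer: -3902/3 ≈ -1300.7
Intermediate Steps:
A = -62/3 (A = 4/3 + (1/3)*(-66) = 4/3 - 22 = -62/3 ≈ -20.667)
((2*2)*((-1 + 5)*(-2)))*40 + A = ((2*2)*((-1 + 5)*(-2)))*40 - 62/3 = (4*(4*(-2)))*40 - 62/3 = (4*(-8))*40 - 62/3 = -32*40 - 62/3 = -1280 - 62/3 = -3902/3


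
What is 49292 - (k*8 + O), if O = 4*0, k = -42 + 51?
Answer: 49220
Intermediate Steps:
k = 9
O = 0
49292 - (k*8 + O) = 49292 - (9*8 + 0) = 49292 - (72 + 0) = 49292 - 1*72 = 49292 - 72 = 49220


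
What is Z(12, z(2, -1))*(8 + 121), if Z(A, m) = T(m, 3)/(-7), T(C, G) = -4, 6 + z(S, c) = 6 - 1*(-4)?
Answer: 516/7 ≈ 73.714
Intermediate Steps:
z(S, c) = 4 (z(S, c) = -6 + (6 - 1*(-4)) = -6 + (6 + 4) = -6 + 10 = 4)
Z(A, m) = 4/7 (Z(A, m) = -4/(-7) = -4*(-1/7) = 4/7)
Z(12, z(2, -1))*(8 + 121) = 4*(8 + 121)/7 = (4/7)*129 = 516/7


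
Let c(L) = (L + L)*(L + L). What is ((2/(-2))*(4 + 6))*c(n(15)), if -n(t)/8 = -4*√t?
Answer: -614400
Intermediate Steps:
n(t) = 32*√t (n(t) = -(-32)*√t = 32*√t)
c(L) = 4*L² (c(L) = (2*L)*(2*L) = 4*L²)
((2/(-2))*(4 + 6))*c(n(15)) = ((2/(-2))*(4 + 6))*(4*(32*√15)²) = ((2*(-½))*10)*(4*15360) = -1*10*61440 = -10*61440 = -614400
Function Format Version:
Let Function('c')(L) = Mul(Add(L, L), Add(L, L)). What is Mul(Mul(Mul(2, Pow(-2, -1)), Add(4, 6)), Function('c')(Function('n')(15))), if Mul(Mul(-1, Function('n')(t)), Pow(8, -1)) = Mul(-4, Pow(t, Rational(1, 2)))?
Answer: -614400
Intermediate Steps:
Function('n')(t) = Mul(32, Pow(t, Rational(1, 2))) (Function('n')(t) = Mul(-8, Mul(-4, Pow(t, Rational(1, 2)))) = Mul(32, Pow(t, Rational(1, 2))))
Function('c')(L) = Mul(4, Pow(L, 2)) (Function('c')(L) = Mul(Mul(2, L), Mul(2, L)) = Mul(4, Pow(L, 2)))
Mul(Mul(Mul(2, Pow(-2, -1)), Add(4, 6)), Function('c')(Function('n')(15))) = Mul(Mul(Mul(2, Pow(-2, -1)), Add(4, 6)), Mul(4, Pow(Mul(32, Pow(15, Rational(1, 2))), 2))) = Mul(Mul(Mul(2, Rational(-1, 2)), 10), Mul(4, 15360)) = Mul(Mul(-1, 10), 61440) = Mul(-10, 61440) = -614400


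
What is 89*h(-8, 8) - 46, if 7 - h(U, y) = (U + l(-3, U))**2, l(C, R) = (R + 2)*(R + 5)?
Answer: -8323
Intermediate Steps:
l(C, R) = (2 + R)*(5 + R)
h(U, y) = 7 - (10 + U**2 + 8*U)**2 (h(U, y) = 7 - (U + (10 + U**2 + 7*U))**2 = 7 - (10 + U**2 + 8*U)**2)
89*h(-8, 8) - 46 = 89*(7 - (10 + (-8)**2 + 8*(-8))**2) - 46 = 89*(7 - (10 + 64 - 64)**2) - 46 = 89*(7 - 1*10**2) - 46 = 89*(7 - 1*100) - 46 = 89*(7 - 100) - 46 = 89*(-93) - 46 = -8277 - 46 = -8323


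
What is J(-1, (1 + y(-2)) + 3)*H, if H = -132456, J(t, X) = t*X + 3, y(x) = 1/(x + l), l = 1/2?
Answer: 44152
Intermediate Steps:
l = ½ ≈ 0.50000
y(x) = 1/(½ + x) (y(x) = 1/(x + ½) = 1/(½ + x))
J(t, X) = 3 + X*t (J(t, X) = X*t + 3 = 3 + X*t)
J(-1, (1 + y(-2)) + 3)*H = (3 + ((1 + 2/(1 + 2*(-2))) + 3)*(-1))*(-132456) = (3 + ((1 + 2/(1 - 4)) + 3)*(-1))*(-132456) = (3 + ((1 + 2/(-3)) + 3)*(-1))*(-132456) = (3 + ((1 + 2*(-⅓)) + 3)*(-1))*(-132456) = (3 + ((1 - ⅔) + 3)*(-1))*(-132456) = (3 + (⅓ + 3)*(-1))*(-132456) = (3 + (10/3)*(-1))*(-132456) = (3 - 10/3)*(-132456) = -⅓*(-132456) = 44152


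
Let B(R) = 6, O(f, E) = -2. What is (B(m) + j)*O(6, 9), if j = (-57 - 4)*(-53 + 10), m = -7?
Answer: -5258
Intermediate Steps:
j = 2623 (j = -61*(-43) = 2623)
(B(m) + j)*O(6, 9) = (6 + 2623)*(-2) = 2629*(-2) = -5258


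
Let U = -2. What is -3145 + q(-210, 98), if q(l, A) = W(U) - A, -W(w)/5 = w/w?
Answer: -3248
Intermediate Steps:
W(w) = -5 (W(w) = -5*w/w = -5*1 = -5)
q(l, A) = -5 - A
-3145 + q(-210, 98) = -3145 + (-5 - 1*98) = -3145 + (-5 - 98) = -3145 - 103 = -3248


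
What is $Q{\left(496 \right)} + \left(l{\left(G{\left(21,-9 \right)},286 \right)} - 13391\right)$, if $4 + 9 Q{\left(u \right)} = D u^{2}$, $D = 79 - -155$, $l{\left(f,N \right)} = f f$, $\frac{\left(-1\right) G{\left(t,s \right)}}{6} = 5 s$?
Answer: $\frac{58103321}{9} \approx 6.4559 \cdot 10^{6}$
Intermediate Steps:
$G{\left(t,s \right)} = - 30 s$ ($G{\left(t,s \right)} = - 6 \cdot 5 s = - 30 s$)
$l{\left(f,N \right)} = f^{2}$
$D = 234$ ($D = 79 + 155 = 234$)
$Q{\left(u \right)} = - \frac{4}{9} + 26 u^{2}$ ($Q{\left(u \right)} = - \frac{4}{9} + \frac{234 u^{2}}{9} = - \frac{4}{9} + 26 u^{2}$)
$Q{\left(496 \right)} + \left(l{\left(G{\left(21,-9 \right)},286 \right)} - 13391\right) = \left(- \frac{4}{9} + 26 \cdot 496^{2}\right) + \left(\left(\left(-30\right) \left(-9\right)\right)^{2} - 13391\right) = \left(- \frac{4}{9} + 26 \cdot 246016\right) - \left(13391 - 270^{2}\right) = \left(- \frac{4}{9} + 6396416\right) + \left(72900 - 13391\right) = \frac{57567740}{9} + 59509 = \frac{58103321}{9}$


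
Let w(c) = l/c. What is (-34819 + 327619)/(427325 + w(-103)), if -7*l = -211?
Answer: 105554400/154050557 ≈ 0.68519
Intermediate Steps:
l = 211/7 (l = -⅐*(-211) = 211/7 ≈ 30.143)
w(c) = 211/(7*c)
(-34819 + 327619)/(427325 + w(-103)) = (-34819 + 327619)/(427325 + (211/7)/(-103)) = 292800/(427325 + (211/7)*(-1/103)) = 292800/(427325 - 211/721) = 292800/(308101114/721) = 292800*(721/308101114) = 105554400/154050557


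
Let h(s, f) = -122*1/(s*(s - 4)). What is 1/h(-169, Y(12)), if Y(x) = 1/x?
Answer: -29237/122 ≈ -239.65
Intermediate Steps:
h(s, f) = -122/(s*(-4 + s)) (h(s, f) = -122*1/(s*(-4 + s)) = -122/(s*(-4 + s)))
1/h(-169, Y(12)) = 1/(-122/(-169*(-4 - 169))) = 1/(-122*(-1/169)/(-173)) = 1/(-122*(-1/169)*(-1/173)) = 1/(-122/29237) = -29237/122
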